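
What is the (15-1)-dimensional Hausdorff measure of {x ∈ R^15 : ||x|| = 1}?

S_15(1) = 2·π^(15/2)·(1)^14 / Γ(15/2) = 256·π^7/135135 ≈ 5.72165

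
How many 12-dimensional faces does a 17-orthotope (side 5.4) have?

Choose 12 of 17 axes to span the face (C(17,12) = 6188 ways), then fix each of the remaining 5 coordinates at one of its two extreme values (2^5 = 32 ways): 6188·32 = 198016.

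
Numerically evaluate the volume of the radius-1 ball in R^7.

Volume = π^{7/2}·(1)^7/Γ(9/2) = 16·π^3/105 ≈ 4.72477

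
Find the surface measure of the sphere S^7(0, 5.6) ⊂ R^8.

|∂B_8(5.6)| ≈ 5.60782e+06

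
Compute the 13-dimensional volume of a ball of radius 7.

V = 1771684761728·π^6/19305 ≈ 8.82299e+10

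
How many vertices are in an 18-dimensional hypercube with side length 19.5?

Choose 0 of 18 axes to span the face (C(18,0) = 1 way), then fix each of the remaining 18 coordinates at one of its two extreme values (2^18 = 262144 ways): 1·262144 = 262144.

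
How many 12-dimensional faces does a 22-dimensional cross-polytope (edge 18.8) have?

f_12(22-orthoplex) = 2^13 · (22 choose 13) = 4074864640.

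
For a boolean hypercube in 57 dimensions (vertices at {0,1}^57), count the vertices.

An n-cube has 2^n vertices; for n = 57 that is 2^57 = 144115188075855872.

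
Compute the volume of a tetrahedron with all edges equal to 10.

Volume = (√2/12) · 10³ = 117.851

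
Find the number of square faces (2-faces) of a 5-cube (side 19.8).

Number of 2-faces = C(5,2) · 2^(5-2) = 10 · 8 = 80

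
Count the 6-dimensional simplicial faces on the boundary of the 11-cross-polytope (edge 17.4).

Number of 6-faces = 2^(6+1) · C(11,6+1) = 128 · 330 = 42240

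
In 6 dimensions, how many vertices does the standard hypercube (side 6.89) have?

The 6-cube has 2^6 = 64 vertices.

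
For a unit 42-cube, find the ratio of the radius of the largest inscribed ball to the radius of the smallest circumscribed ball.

r_in = 1/2 (half the side); r_out = 1√42/2 (half the diagonal). Ratio = 1/√42 ≈ 0.154303.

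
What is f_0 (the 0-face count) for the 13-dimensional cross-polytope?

Number of 0-faces = 2^(0+1) · C(13,0+1) = 2 · 13 = 26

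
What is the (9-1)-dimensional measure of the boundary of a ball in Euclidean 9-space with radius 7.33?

S = n·V_n(r)/r = 9·V_9(7.33)/7.33 (volume-to-surface relation), giving 2.47396e+08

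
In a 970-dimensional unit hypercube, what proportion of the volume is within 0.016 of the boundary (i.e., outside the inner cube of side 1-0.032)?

The inner cube has side 1-2·0.016 = 0.968 and volume (0.968)^970 ≈ 1.991e-14, so the shell holds 1 - 1.991e-14 of the volume.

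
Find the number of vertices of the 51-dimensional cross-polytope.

The 51-dimensional cross-polytope has 2n = 2·51 = 102 vertices.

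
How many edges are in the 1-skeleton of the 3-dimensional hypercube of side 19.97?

The 3-cube has n·2^(n-1) = 3·2^2 = 3·4 = 12 edges.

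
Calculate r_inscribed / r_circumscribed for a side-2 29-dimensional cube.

r_in = 2/2 (half the side); r_out = 2√29/2 (half the diagonal). Ratio = 1/√29 ≈ 0.185695.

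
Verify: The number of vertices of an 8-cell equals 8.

False. The 4-cube has 2^4 = 16 vertices.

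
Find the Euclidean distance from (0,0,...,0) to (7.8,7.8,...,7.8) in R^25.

Diagonal = √25 · 7.8 = 39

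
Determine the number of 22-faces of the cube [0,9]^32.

An n-cube has C(n,k)·2^(n-k) k-faces. Here C(32,22)·2^10 = 64512240·1024 = 66060533760.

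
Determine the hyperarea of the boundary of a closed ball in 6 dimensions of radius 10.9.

|∂B_6(10.9)| ≈ 4.7707e+06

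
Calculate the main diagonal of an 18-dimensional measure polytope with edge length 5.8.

Diagonal = √18 · 5.8 ≈ 24.6073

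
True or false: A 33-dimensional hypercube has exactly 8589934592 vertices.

True. The 33-cube has 2^33 = 8589934592 vertices.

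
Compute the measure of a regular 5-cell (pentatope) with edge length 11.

V_4 = √(5) · 11^4 / (4! · 2^(4/2)) ≈ 341.024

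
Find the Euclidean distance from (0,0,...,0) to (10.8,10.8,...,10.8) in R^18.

The space diagonal of an n-cube of side s is s√n. Here 10.8·√18 ≈ 45.8205.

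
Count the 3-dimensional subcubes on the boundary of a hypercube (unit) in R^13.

An n-cube has C(n,k)·2^(n-k) k-faces. Here C(13,3)·2^10 = 286·1024 = 292864.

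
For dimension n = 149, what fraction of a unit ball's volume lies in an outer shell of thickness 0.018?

1 - (1-0.018)^149 ≈ 0.933225 ≈ 93.32%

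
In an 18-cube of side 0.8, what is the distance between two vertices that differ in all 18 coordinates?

Diagonal = √18 · 0.8 ≈ 3.39411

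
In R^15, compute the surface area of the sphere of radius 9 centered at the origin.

S = n·V_n(r)/r = 15·V_15(9)/9 (volume-to-surface relation), giving 216905884017408·π^7/5005 ≈ 1.30893e+14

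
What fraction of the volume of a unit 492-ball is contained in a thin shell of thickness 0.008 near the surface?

V(inner)/V(outer) = ((1-0.008)/1)^492 ≈ 0.01922, so the shell fraction is 0.98078.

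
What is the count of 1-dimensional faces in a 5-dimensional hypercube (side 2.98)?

Choose 1 of 5 axes to span the face (C(5,1) = 5 ways), then fix each of the remaining 4 coordinates at one of its two extreme values (2^4 = 16 ways): 5·16 = 80.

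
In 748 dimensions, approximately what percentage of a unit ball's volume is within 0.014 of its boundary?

1 - (1-0.014)^748 ≈ 0.999974 ≈ 99.997370%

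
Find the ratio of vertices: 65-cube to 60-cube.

The 65-cube has 2^65 = 36893488147419103232 vertices. The 60-cube has 2^60 = 1152921504606846976 vertices. Ratio: 36893488147419103232/1152921504606846976 = 32.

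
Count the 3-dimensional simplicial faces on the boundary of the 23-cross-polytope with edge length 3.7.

f_3(23-orthoplex) = 2^4 · (23 choose 4) = 141680.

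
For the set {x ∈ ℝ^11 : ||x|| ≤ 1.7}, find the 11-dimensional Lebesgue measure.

V_11(1.7) = π^(11/2) · (1.7)^11 / Γ(11/2 + 1) ≈ 645.718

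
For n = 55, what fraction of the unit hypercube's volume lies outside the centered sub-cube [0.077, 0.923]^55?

1 - (1 - 2·0.077)^55 = 1 - 0.846^55 ≈ 0.999899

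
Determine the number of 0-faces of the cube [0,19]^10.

f_0(10-cube) = (10 choose 0) · 2^10 = 1024.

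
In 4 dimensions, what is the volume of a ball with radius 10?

V = 5000·π^2 ≈ 49348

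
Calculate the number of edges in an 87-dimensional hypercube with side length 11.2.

The 87-cube has n·2^(n-1) = 87·2^86 = 87·77371252455336267181195264 = 6731298963614255244763987968 edges.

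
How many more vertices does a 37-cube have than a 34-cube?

The 37-cube has 2^37 = 137438953472 vertices. The 34-cube has 2^34 = 17179869184 vertices. Difference: 137438953472 - 17179869184 = 120259084288.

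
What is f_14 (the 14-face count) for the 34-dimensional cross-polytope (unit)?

f_14(34-orthoplex) = 2^15 · (34 choose 15) = 60816343695360.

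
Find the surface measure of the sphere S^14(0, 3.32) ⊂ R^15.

S_15(3.32) = 2·π^(15/2)·(3.32)^14 / Γ(15/2) ≈ 1.13098e+08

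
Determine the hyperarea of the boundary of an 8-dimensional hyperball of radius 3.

|∂B_8(3)| = 729·π^4 ≈ 71011.2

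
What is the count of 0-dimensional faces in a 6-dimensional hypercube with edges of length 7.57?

Choose 0 of 6 axes to span the face (C(6,0) = 1 way), then fix each of the remaining 6 coordinates at one of its two extreme values (2^6 = 64 ways): 1·64 = 64.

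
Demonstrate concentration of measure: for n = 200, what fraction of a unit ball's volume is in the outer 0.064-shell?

1 - (1-0.064)^200 ≈ 0.9999982004 ≈ 99.999820%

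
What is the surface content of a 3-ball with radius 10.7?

The surface area of an n-ball is 2π^(n/2) r^(n-1) / Γ(n/2). For n=3, r=10.7: 4πr² = 4π·(10.7)² ≈ 1438.72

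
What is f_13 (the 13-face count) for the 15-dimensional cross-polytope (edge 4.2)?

f_13(15-orthoplex) = 2^14 · (15 choose 14) = 245760.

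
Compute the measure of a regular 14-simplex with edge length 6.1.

V = (6.1^14 / 14!) · √((14+1) / 2^14) ≈ 0.0342803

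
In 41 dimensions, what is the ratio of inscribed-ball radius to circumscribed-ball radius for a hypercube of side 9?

Ratio = (s/2)/(s√41/2) = 41^(-1/2) ≈ 0.156174.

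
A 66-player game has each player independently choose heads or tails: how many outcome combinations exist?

An n-cube has 2^n vertices; for n = 66 that is 2^66 = 73786976294838206464.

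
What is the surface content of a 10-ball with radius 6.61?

The surface area of an n-ball is 2π^(n/2) r^(n-1) / Γ(n/2). For n=10, r=6.61: 6.14301e+08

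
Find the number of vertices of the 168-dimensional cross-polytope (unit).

An n-cross-polytope has 2n vertices; here n = 168, giving 336.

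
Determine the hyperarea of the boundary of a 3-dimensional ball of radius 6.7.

S = n·V_n(r)/r = 3·V_3(6.7)/6.7 (volume-to-surface relation), giving 4πr² = 4π·(6.7)² ≈ 564.104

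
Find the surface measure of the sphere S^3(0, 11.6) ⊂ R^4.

The surface area of an n-ball is 2π^(n/2) r^(n-1) / Γ(n/2). For n=4, r=11.6: 30810.9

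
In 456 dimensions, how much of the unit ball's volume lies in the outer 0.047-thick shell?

Shell fraction = 1 - (1-0.047)^456 ≈ 1 - 2.927e-10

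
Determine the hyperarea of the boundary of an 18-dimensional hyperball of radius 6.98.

The surface area of an n-ball is 2π^(n/2) r^(n-1) / Γ(n/2). For n=18, r=6.98: 3.27643e+14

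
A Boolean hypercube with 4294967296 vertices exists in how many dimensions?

The n-cube has 2^n vertices, and 4294967296 = 2^32, so n = 32.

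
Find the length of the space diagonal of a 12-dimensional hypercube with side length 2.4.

||(2.4,2.4,...,2.4)|| = √(12)·2.4 ≈ 8.31384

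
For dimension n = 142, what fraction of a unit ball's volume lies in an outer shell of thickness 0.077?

1 - (1-0.077)^142 ≈ 0.999989 ≈ 99.998855%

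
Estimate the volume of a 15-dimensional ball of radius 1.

Volume = π^{15/2}·(1)^15/Γ(17/2) = 256·π^7/2027025 ≈ 0.381443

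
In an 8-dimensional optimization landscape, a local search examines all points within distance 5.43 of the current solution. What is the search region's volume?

The n-ball volume is π^(n/2)·r^n/Γ(n/2+1). With n=8, r=5.43: V ≈ 3.06752e+06.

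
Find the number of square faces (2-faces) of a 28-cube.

Choose 2 of 28 axes to span the face (C(28,2) = 378 ways), then fix each of the remaining 26 coordinates at one of its two extreme values (2^26 = 67108864 ways): 378·67108864 = 25367150592.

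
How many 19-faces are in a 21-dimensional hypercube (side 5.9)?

Choose 19 of 21 axes to span the face (C(21,19) = 210 ways), then fix each of the remaining 2 coordinates at one of its two extreme values (2^2 = 4 ways): 210·4 = 840.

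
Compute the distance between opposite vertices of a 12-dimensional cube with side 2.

Diagonal = √12 · 2 ≈ 6.9282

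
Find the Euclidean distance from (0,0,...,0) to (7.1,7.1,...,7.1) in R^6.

Diagonal = √6 · 7.1 ≈ 17.3914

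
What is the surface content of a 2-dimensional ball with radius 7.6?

S = n·V_n(r)/r = 2·V_2(7.6)/7.6 (volume-to-surface relation), giving 2πr = 2π·7.6 ≈ 47.7522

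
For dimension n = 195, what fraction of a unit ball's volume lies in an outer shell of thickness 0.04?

1 - (1-0.04)^195 ≈ 0.999651 ≈ 99.9651%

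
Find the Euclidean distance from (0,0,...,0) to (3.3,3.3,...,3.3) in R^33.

d = √(3.3² + 3.3² + ... + 3.3²) [33 terms] = √(33·3.3²) = 3.3√33 ≈ 18.9571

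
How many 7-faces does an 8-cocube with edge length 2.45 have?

An n-cross-polytope has 2^(k+1)·C(n,k+1) k-faces. Here 2^8·C(8,8) = 256·1 = 256.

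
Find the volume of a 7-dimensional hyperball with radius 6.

The n-ball volume is π^(n/2)·r^n/Γ(n/2+1). With n=7, r=6: V = 1492992·π^3/35 ≈ 1.32263e+06.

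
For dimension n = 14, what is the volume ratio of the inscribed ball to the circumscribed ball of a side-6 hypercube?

The radii are 6/2 and 6√14/2, so the volume ratio is (1/√14)^14 = 14^{-14/2} ≈ 9.48645e-09.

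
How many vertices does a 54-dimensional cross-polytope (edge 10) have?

Number of vertices = 2n = 108.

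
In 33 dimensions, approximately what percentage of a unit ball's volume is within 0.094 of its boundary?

1 - (1-0.094)^33 ≈ 0.96152 ≈ 96.15%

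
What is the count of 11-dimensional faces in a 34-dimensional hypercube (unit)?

Number of 11-faces = C(34,11) · 2^(34-11) = 286097760 · 8388608 = 2399961958318080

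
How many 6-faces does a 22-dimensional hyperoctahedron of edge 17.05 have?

f_6(22-orthoplex) = 2^7 · (22 choose 7) = 21829632.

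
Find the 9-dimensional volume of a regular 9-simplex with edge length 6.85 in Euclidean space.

For a regular n-simplex with edge a, V = (a^n / n!)·√((n+1)/2^n). With a=6.85, n=9: V ≈ 12.7884.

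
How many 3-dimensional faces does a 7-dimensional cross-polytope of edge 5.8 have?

Each 3-face is the convex hull of 4 vertices, one chosen as ±e_i from each of 4 distinct axes: 2^4·C(7,4) = 560.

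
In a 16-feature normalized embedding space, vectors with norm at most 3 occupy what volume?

V = 4782969·π^8/4480 ≈ 1.01302e+07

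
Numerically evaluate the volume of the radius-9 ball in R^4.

Volume = π^{4/2}·(9)^4/Γ(3) = 6561·π^2/2 ≈ 32377.2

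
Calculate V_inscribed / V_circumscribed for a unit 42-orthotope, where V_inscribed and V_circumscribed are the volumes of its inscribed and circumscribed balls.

V_in / V_out = (r_in/r_out)^42 = (1/√42)^42 = 42^(-42/2) ≈ 8.1614e-35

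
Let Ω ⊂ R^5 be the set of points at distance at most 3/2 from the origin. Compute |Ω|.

Volume = π^{5/2}·(3/2)^5/Γ(7/2) = 81·π^2/20 ≈ 39.9719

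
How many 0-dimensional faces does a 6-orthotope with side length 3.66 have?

Choose 0 of 6 axes to span the face (C(6,0) = 1 way), then fix each of the remaining 6 coordinates at one of its two extreme values (2^6 = 64 ways): 1·64 = 64.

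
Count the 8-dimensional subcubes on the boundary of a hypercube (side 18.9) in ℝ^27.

f_8(27-cube) = (27 choose 8) · 2^19 = 1163958681600.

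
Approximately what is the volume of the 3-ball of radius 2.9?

The n-ball volume is π^(n/2)·r^n/Γ(n/2+1). With n=3, r=2.9: V ≈ 102.16.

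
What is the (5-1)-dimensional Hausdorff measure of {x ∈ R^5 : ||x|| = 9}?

The surface area of an n-ball is 2π^(n/2) r^(n-1) / Γ(n/2). For n=5, r=9: 17496·π^2 ≈ 172679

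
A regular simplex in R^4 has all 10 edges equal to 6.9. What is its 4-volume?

For a regular n-simplex with edge a, V = (a^n / n!)·√((n+1)/2^n). With a=6.9, n=4: V ≈ 52.7971.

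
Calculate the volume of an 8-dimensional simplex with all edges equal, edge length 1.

V_8 = √(9) · 1^8 / (8! · 2^(8/2)) ≈ 4.6503e-06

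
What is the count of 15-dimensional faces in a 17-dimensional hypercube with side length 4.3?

f_15(17-cube) = (17 choose 15) · 2^2 = 544.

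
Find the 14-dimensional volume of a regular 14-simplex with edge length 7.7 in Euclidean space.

Volume = 7.7^14 · √(15/2^14) / 14! ≈ 0.893918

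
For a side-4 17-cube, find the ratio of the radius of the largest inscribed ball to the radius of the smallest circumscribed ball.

For an n-cube of any side s, the inradius is s/2 and the circumradius is s√n/2, so the ratio is 1/√17 ≈ 0.242536.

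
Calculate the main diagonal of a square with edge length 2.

The space diagonal of an n-cube of side s is s√n. Here 2·√2 ≈ 2.82843.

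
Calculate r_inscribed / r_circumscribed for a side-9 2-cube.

For an n-cube of any side s, the inradius is s/2 and the circumradius is s√n/2, so the ratio is 1/√2 ≈ 0.707107.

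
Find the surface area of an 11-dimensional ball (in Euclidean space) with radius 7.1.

S_11(7.1) = 2·π^(11/2)·(7.1)^10 / Γ(11/2) ≈ 6.74654e+09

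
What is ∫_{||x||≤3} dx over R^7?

V_7(3) = π^(7/2) · (3)^7 / Γ(7/2 + 1) = 11664·π^3/35 ≈ 10333.1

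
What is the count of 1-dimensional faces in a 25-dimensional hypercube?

Choose 1 of 25 axes to span the face (C(25,1) = 25 ways), then fix each of the remaining 24 coordinates at one of its two extreme values (2^24 = 16777216 ways): 25·16777216 = 419430400.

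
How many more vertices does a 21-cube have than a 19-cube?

The 21-cube has 2^21 = 2097152 vertices. The 19-cube has 2^19 = 524288 vertices. Difference: 2097152 - 524288 = 1572864.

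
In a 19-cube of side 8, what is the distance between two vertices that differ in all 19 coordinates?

The space diagonal of an n-cube of side s is s√n. Here 8·√19 ≈ 34.8712.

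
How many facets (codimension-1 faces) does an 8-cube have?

Choose 7 of 8 axes to span the face (C(8,7) = 8 ways), then fix each of the remaining 1 coordinate at one of its two extreme values (2^1 = 2 ways): 8·2 = 16.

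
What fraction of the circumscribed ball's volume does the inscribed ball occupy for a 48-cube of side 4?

The radii are 4/2 and 4√48/2, so the volume ratio is (1/√48)^48 = 48^{-48/2} ≈ 4.469e-41.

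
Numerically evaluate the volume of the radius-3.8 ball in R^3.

Volume = π^{3/2}·(3.8)^3/Γ(5/2) ≈ 229.847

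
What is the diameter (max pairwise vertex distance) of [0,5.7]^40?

d = √(5.7² + 5.7² + ... + 5.7²) [40 terms] = √(40·5.7²) = 5.7√40 ≈ 36.05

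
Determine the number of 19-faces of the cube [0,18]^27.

f_19(27-cube) = (27 choose 19) · 2^8 = 568339200.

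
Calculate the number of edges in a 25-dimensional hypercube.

Each of the 2^25 = 33554432 vertices has degree 25; total edges = 25·2^25/2 = 419430400.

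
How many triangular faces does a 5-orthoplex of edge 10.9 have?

Number of 2-faces = 2^(2+1) · C(5,2+1) = 8 · 10 = 80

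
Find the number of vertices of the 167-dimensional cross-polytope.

The 167-dimensional cross-polytope has 2n = 2·167 = 334 vertices.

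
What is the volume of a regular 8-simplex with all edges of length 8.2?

Volume = 8.2^8 · √(9/2^8) / 8! ≈ 95.0586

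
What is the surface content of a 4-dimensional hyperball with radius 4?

S = n·V_n(r)/r = 4·V_4(4)/4 (volume-to-surface relation), giving 128·π^2 ≈ 1263.31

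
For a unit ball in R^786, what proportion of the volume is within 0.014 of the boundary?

1 - (1-0.014)^786 ≈ 0.999985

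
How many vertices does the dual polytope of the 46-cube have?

Number of vertices = 2n = 92.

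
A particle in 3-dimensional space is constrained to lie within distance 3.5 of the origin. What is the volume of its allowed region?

V_3(3.5) = π^(3/2) · (3.5)^3 / Γ(3/2 + 1) = 343·π/6 ≈ 179.594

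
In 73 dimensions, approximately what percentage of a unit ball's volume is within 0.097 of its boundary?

1 - (1-0.097)^73 ≈ 0.999418 ≈ 99.94%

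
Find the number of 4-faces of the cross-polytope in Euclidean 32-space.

Number of 4-faces = 2^(4+1) · C(32,4+1) = 32 · 201376 = 6444032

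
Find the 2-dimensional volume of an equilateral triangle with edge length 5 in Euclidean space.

Area = (√3/4) · 5² = 10.8253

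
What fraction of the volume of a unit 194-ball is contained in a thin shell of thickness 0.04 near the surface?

Shell fraction = 1 - (1-0.04)^194 ≈ 0.999636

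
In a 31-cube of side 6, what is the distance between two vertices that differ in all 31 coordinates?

||(6,6,...,6)|| = √(31)·6 ≈ 33.4066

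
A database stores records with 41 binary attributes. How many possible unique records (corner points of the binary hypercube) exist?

Number of vertices = 2^41 = 2199023255552.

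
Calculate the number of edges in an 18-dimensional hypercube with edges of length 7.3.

An n-cube has n·2^(n-1) edges. With n = 18: 18·131072 = 2359296.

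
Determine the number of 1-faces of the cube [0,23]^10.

Number of 1-faces = C(10,1) · 2^(10-1) = 10 · 512 = 5120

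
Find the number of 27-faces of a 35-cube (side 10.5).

Choose 27 of 35 axes to span the face (C(35,27) = 23535820 ways), then fix each of the remaining 8 coordinates at one of its two extreme values (2^8 = 256 ways): 23535820·256 = 6025169920.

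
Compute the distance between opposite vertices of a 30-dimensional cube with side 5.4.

The space diagonal of an n-cube of side s is s√n. Here 5.4·√30 ≈ 29.577.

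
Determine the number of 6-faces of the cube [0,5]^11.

f_6(11-cube) = (11 choose 6) · 2^5 = 14784.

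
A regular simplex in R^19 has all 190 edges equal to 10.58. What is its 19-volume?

V_19 = √(20) · 10.58^19 / (19! · 2^(19/2)) ≈ 1.48205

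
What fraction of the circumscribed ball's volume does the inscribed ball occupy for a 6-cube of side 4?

The radii are 4/2 and 4√6/2, so the volume ratio is (1/√6)^6 = 6^{-6/2} ≈ 0.00462963.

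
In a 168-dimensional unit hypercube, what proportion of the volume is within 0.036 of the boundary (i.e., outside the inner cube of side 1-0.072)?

The inner cube has side 1-2·0.036 = 0.928 and volume (0.928)^168 ≈ 3.532e-06, so the shell holds 0.9999964677 of the volume.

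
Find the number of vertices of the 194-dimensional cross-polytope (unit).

The vertices are ±e_1, ..., ±e_194, so there are 2·194 = 388.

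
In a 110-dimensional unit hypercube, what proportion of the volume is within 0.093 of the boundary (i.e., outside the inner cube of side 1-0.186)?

The inner cube has side 1-2·0.093 = 0.814 and volume (0.814)^110 ≈ 1.475e-10, so the shell holds 1 - 1.475e-10 of the volume.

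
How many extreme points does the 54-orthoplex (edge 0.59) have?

The 54-dimensional cross-polytope has 2n = 2·54 = 108 vertices.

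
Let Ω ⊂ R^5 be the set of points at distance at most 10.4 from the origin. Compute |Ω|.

Volume = π^{5/2}·(10.4)^5/Γ(7/2) ≈ 640420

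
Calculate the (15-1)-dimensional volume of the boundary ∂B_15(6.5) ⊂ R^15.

S_15(6.5) = 2·π^(15/2)·(6.5)^14 / Γ(15/2) = 302875106592253·π^7/665280 ≈ 1.37502e+12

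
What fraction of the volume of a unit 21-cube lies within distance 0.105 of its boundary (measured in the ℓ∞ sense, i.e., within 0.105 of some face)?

Shell fraction = 1 - (1-0.21)^21 ≈ 0.992918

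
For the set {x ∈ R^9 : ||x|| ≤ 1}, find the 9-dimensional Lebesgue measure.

Volume = π^{9/2}·(1)^9/Γ(11/2) = 32·π^4/945 ≈ 3.29851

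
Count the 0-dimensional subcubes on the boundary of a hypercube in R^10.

Choose 0 of 10 axes to span the face (C(10,0) = 1 way), then fix each of the remaining 10 coordinates at one of its two extreme values (2^10 = 1024 ways): 1·1024 = 1024.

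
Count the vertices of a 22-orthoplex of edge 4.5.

Number of vertices = 2n = 44.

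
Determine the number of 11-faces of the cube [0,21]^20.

An n-cube has C(n,k)·2^(n-k) k-faces. Here C(20,11)·2^9 = 167960·512 = 85995520.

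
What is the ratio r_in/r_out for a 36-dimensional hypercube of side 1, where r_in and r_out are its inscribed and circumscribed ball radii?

r_in = 1/2 (half the side); r_out = 1√36/2 (half the diagonal). Ratio = 1/√36 ≈ 0.166667.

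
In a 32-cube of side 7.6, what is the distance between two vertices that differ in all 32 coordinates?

Diagonal = √32 · 7.6 ≈ 42.9921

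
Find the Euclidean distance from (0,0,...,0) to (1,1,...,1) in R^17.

Diagonal = √17 · 1 ≈ 4.12311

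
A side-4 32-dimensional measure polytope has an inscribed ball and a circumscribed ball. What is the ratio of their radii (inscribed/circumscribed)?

r_in / r_out = (4/2) / (4√32/2) = 1/√32 ≈ 0.176777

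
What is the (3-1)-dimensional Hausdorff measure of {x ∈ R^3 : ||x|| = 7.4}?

S_3(7.4) = 2·π^(3/2)·(7.4)^2 / Γ(3/2) = 4πr² = 4π·(7.4)² ≈ 688.134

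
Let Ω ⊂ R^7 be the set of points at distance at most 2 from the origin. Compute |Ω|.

Volume = π^{7/2}·(2)^7/Γ(9/2) = 2048·π^3/105 ≈ 604.77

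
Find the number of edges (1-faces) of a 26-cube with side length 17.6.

f_1(26-cube) = (26 choose 1) · 2^25 = 872415232.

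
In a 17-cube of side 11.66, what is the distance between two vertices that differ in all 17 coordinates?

d = √(11.66² + 11.66² + ... + 11.66²) [17 terms] = √(17·11.66²) = 11.66√17 ≈ 48.0754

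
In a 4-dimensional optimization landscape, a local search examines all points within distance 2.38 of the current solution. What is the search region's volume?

The n-ball volume is π^(n/2)·r^n/Γ(n/2+1). With n=4, r=2.38: V ≈ 158.335.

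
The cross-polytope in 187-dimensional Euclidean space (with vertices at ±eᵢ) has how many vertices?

The 187-dimensional cross-polytope has 2n = 2·187 = 374 vertices.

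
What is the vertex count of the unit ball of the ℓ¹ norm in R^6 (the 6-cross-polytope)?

Number of vertices = 2n = 12.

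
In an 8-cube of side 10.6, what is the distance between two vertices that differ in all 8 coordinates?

The space diagonal of an n-cube of side s is s√n. Here 10.6·√8 ≈ 29.9813.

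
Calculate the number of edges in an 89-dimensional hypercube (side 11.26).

Each of the 2^89 = 618970019642690137449562112 vertices has degree 89; total edges = 89·2^89/2 = 27544165874099711116505513984.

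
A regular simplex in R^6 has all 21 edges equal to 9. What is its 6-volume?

V_6 = √(7) · 9^6 / (6! · 2^(6/2)) ≈ 244.108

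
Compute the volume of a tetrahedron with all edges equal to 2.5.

Volume = (√2/12) · 2.5³ = 1.84142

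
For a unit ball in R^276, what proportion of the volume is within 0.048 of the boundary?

1 - (1-0.048)^276 ≈ 0.99999873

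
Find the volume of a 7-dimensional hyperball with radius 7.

Volume = π^{7/2}·(7)^7/Γ(9/2) = 1882384·π^3/15 ≈ 3.89105e+06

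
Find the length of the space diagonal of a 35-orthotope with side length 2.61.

The space diagonal of an n-cube of side s is s√n. Here 2.61·√35 ≈ 15.441.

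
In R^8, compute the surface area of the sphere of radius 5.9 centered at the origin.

The surface area of an n-ball is 2π^(n/2) r^(n-1) / Γ(n/2). For n=8, r=5.9: 8.08058e+06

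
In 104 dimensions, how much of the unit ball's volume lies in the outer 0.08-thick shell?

1 - (1-0.08)^104 ≈ 0.999829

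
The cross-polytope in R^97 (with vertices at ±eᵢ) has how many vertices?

The vertices are ±e_1, ..., ±e_97, so there are 2·97 = 194.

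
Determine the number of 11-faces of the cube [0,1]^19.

Choose 11 of 19 axes to span the face (C(19,11) = 75582 ways), then fix each of the remaining 8 coordinates at one of its two extreme values (2^8 = 256 ways): 75582·256 = 19348992.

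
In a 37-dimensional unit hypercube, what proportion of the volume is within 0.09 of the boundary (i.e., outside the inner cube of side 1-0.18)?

1 - (1 - 2·0.09)^37 = 1 - 0.82^37 ≈ 0.999353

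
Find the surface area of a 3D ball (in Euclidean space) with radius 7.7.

S = n·V_n(r)/r = 3·V_3(7.7)/7.7 (volume-to-surface relation), giving 4πr² = 4π·(7.7)² ≈ 745.06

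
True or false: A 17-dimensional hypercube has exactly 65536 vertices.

False. The 17-cube has 2^17 = 131072 vertices.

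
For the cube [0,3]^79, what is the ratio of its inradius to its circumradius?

r_in / r_out = (3/2) / (3√79/2) = 1/√79 ≈ 0.112509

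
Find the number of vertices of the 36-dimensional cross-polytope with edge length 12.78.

The vertices are ±e_1, ..., ±e_36, so there are 2·36 = 72.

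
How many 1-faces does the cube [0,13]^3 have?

An n-cube has n·2^(n-1) edges. With n = 3: 3·4 = 12.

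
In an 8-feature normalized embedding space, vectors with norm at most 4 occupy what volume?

V_8(4) = π^(8/2) · (4)^8 / Γ(8/2 + 1) = 8192·π^4/3 ≈ 265992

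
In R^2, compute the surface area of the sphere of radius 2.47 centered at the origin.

S_2(2.47) = 2·π^(2/2)·(2.47)^1 / Γ(2/2) = 2πr = 2π·2.47 ≈ 15.5195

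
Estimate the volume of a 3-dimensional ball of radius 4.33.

Volume = π^{3/2}·(4.33)^3/Γ(5/2) ≈ 340.057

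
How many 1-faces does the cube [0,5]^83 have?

The 83-cube has n·2^(n-1) = 83·2^82 = 83·4835703278458516698824704 = 401363372112056886002450432 edges.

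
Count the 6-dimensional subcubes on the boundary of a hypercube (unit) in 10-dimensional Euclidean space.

f_6(10-cube) = (10 choose 6) · 2^4 = 3360.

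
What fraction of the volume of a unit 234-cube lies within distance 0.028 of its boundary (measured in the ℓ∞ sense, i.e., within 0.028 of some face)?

Shell fraction = 1 - (1-0.056)^234 ≈ 0.9999986086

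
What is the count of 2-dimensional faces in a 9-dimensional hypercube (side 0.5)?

Choose 2 of 9 axes to span the face (C(9,2) = 36 ways), then fix each of the remaining 7 coordinates at one of its two extreme values (2^7 = 128 ways): 36·128 = 4608.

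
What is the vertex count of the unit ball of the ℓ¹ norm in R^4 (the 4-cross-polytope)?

The vertices are ±e_1, ..., ±e_4, so there are 2·4 = 8.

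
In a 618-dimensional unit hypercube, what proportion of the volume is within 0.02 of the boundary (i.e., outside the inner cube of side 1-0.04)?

Shell fraction = 1 - (1-0.04)^618 ≈ 1 - 1.106e-11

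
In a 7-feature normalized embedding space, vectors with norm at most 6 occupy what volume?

The n-ball volume is π^(n/2)·r^n/Γ(n/2+1). With n=7, r=6: V = 1492992·π^3/35 ≈ 1.32263e+06.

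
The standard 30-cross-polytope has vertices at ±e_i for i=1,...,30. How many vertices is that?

The 30-dimensional cross-polytope has 2n = 2·30 = 60 vertices.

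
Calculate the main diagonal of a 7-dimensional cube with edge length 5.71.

||(5.71,5.71,...,5.71)|| = √(7)·5.71 ≈ 15.1072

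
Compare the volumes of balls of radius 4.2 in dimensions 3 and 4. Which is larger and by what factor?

V_3(4.2) ≈ 310.339, V_4(4.2) ≈ 1535.56. The 4-ball is larger by a factor of 4.948.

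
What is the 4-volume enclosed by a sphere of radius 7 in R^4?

The n-ball volume is π^(n/2)·r^n/Γ(n/2+1). With n=4, r=7: V = 2401·π^2/2 ≈ 11848.5.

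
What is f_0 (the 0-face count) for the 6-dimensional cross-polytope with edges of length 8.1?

Number of 0-faces = 2^(0+1) · C(6,0+1) = 2 · 6 = 12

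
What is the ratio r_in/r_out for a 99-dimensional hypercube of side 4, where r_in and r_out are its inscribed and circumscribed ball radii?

r_in = 4/2 (half the side); r_out = 4√99/2 (half the diagonal). Ratio = 1/√99 ≈ 0.100504.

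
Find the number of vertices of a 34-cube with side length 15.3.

Each vertex is a binary string of length 34, so there are 2^34 = 17179869184.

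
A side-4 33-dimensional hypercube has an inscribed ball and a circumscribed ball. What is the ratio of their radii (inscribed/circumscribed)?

For an n-cube of any side s, the inradius is s/2 and the circumradius is s√n/2, so the ratio is 1/√33 ≈ 0.174078.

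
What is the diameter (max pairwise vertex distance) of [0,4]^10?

d = √(4² + 4² + ... + 4²) [10 terms] = √(10·4²) = 4√10 ≈ 12.6491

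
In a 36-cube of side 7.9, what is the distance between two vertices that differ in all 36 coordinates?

Diagonal = √36 · 7.9 = 47.4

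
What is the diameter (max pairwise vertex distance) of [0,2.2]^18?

||(2.2,2.2,...,2.2)|| = √(18)·2.2 ≈ 9.33381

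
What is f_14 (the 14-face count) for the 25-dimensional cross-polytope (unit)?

f_14(25-orthoplex) = 2^15 · (25 choose 15) = 107110727680.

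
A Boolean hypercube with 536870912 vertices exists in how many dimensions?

n = log_2(536870912) = 29.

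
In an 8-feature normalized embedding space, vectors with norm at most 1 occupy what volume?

Volume = π^{8/2}·(1)^8/Γ(5) = π^4/24 ≈ 4.05871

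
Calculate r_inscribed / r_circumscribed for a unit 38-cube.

r_in / r_out = (1/2) / (1√38/2) = 1/√38 ≈ 0.162221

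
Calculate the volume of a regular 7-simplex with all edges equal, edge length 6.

V = (6^7 / 7!) · √((7+1) / 2^7) ≈ 13.8857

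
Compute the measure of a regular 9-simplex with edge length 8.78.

V = (8.78^9 / 9!) · √((9+1) / 2^9) ≈ 119.413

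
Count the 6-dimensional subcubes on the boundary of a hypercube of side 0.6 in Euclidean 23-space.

An n-cube has C(n,k)·2^(n-k) k-faces. Here C(23,6)·2^17 = 100947·131072 = 13231325184.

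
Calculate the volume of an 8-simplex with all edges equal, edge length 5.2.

For a regular n-simplex with edge a, V = (a^n / n!)·√((n+1)/2^n). With a=5.2, n=8: V ≈ 2.48604.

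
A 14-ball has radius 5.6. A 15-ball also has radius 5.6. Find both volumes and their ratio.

V_14(5.6) ≈ 1.78752e+10. V_15(5.6) ≈ 6.37163e+10. Ratio V_14/V_15 ≈ 0.2805.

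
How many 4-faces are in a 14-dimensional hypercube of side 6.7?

Choose 4 of 14 axes to span the face (C(14,4) = 1001 ways), then fix each of the remaining 10 coordinates at one of its two extreme values (2^10 = 1024 ways): 1001·1024 = 1025024.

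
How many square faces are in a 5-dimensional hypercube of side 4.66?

Choose 2 of 5 axes to span the face (C(5,2) = 10 ways), then fix each of the remaining 3 coordinates at one of its two extreme values (2^3 = 8 ways): 10·8 = 80.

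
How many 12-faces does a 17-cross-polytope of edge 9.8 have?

Each 12-face is the convex hull of 13 vertices, one chosen as ±e_i from each of 13 distinct axes: 2^13·C(17,13) = 19496960.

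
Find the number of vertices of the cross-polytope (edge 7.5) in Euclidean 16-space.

f_0(16-orthoplex) = 2^1 · (16 choose 1) = 32.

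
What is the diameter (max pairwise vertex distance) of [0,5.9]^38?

Diagonal = √38 · 5.9 ≈ 36.37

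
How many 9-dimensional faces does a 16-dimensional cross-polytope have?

Number of 9-faces = 2^(9+1) · C(16,9+1) = 1024 · 8008 = 8200192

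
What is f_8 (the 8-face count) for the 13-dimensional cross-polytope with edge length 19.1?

Number of 8-faces = 2^(8+1) · C(13,8+1) = 512 · 715 = 366080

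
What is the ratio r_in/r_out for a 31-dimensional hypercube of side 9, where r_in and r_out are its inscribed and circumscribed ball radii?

Ratio = (s/2)/(s√31/2) = 31^(-1/2) ≈ 0.179605.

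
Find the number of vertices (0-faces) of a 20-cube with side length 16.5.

An n-cube has C(n,k)·2^(n-k) k-faces. Here C(20,0)·2^20 = 1·1048576 = 1048576.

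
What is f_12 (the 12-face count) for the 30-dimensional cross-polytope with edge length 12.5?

Number of 12-faces = 2^(12+1) · C(30,12+1) = 8192 · 119759850 = 981072691200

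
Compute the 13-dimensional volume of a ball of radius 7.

V_13(7) = π^(13/2) · (7)^13 / Γ(13/2 + 1) = 1771684761728·π^6/19305 ≈ 8.82299e+10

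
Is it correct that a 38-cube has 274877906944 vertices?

True. The 38-cube has 2^38 = 274877906944 vertices.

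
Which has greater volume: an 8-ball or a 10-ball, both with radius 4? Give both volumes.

V_8(4) ≈ 265992. V_10(4) ≈ 2.67404e+06. The 10-ball is larger.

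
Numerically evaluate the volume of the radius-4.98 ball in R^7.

Volume = π^{7/2}·(4.98)^7/Γ(9/2) ≈ 358910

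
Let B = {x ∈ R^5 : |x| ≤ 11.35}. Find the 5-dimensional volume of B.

Volume = π^{5/2}·(11.35)^5/Γ(7/2) ≈ 991466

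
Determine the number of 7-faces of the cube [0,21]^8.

Number of 7-faces = C(8,7) · 2^(8-7) = 8 · 2 = 16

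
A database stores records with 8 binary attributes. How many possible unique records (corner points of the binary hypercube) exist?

Number of vertices = 2^8 = 256.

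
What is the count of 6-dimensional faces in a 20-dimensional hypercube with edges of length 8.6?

Choose 6 of 20 axes to span the face (C(20,6) = 38760 ways), then fix each of the remaining 14 coordinates at one of its two extreme values (2^14 = 16384 ways): 38760·16384 = 635043840.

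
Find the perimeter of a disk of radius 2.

S = n·V_n(r)/r = 2·V_2(2)/2 (volume-to-surface relation), giving 2πr = 2π·2 ≈ 12.5664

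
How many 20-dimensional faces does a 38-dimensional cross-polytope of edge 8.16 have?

Each 20-face is the convex hull of 21 vertices, one chosen as ±e_i from each of 21 distinct axes: 2^21·C(38,21) = 60358432401653760.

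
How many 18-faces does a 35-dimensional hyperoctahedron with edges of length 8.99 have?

Each 18-face is the convex hull of 19 vertices, one chosen as ±e_i from each of 19 distinct axes: 2^19·C(35,19) = 2128572029337600.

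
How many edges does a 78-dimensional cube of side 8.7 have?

The 78-cube has n·2^(n-1) = 78·2^77 = 78·151115727451828646838272 = 11787026741242634453385216 edges.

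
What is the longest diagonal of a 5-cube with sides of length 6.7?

||(6.7,6.7,...,6.7)|| = √(5)·6.7 ≈ 14.9817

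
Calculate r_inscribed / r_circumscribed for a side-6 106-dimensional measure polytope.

Ratio = (s/2)/(s√106/2) = 106^(-1/2) ≈ 0.0971286.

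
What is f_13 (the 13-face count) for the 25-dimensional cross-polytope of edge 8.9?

An n-cross-polytope has 2^(k+1)·C(n,k+1) k-faces. Here 2^14·C(25,14) = 16384·4457400 = 73030041600.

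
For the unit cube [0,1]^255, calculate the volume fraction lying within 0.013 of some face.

The inner cube has side 1-2·0.013 = 0.974 and volume (0.974)^255 ≈ 0.001209, so the shell holds 0.998791 of the volume.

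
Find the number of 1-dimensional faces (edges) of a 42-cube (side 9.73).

The 42-cube has n·2^(n-1) = 42·2^41 = 42·2199023255552 = 92358976733184 edges.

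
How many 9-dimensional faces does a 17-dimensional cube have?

An n-cube has C(n,k)·2^(n-k) k-faces. Here C(17,9)·2^8 = 24310·256 = 6223360.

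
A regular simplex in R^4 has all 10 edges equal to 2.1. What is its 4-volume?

For a regular n-simplex with edge a, V = (a^n / n!)·√((n+1)/2^n). With a=2.1, n=4: V ≈ 0.452992.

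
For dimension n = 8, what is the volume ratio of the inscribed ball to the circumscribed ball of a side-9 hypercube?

V_in / V_out = (r_in/r_out)^8 = (1/√8)^8 = 8^(-8/2) ≈ 0.000244141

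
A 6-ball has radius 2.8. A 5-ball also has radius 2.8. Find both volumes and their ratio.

V_6(2.8) ≈ 2490.27. V_5(2.8) ≈ 905.917. Ratio V_6/V_5 ≈ 2.749.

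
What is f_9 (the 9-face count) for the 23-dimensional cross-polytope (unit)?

Each 9-face is the convex hull of 10 vertices, one chosen as ±e_i from each of 10 distinct axes: 2^10·C(23,10) = 1171523584.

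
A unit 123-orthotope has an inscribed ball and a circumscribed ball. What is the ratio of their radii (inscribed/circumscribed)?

For an n-cube of any side s, the inradius is s/2 and the circumradius is s√n/2, so the ratio is 1/√123 ≈ 0.090167.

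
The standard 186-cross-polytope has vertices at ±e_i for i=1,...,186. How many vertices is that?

The 186-dimensional cross-polytope has 2n = 2·186 = 372 vertices.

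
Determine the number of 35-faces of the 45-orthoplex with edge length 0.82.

f_35(45-orthoplex) = 2^36 · (45 choose 36) = 60896666939933327360.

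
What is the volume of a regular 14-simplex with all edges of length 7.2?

V_14 = √(15) · 7.2^14 / (14! · 2^(14/2)) ≈ 0.349206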